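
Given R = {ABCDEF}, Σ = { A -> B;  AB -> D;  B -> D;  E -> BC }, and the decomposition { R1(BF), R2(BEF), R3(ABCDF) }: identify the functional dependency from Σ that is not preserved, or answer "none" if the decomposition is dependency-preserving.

E -> BC

Check E → BC: no single fragment contains all of {BCE}, and the restricted closure of {E} across the fragments never reaches {BC}.
A → B is preserved.
AB → D is preserved.
B → D is preserved.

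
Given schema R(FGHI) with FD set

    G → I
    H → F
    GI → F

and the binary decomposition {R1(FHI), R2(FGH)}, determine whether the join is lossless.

No

Common attributes: R1 ∩ R2 = {FH}.
No dependency enlarges {FH}, so (FH)⁺ = {FH}.
The closure contains neither all of R1 = {FHI} nor all of R2 = {FGH}, so the common attributes are not a superkey of either fragment. The join is lossy.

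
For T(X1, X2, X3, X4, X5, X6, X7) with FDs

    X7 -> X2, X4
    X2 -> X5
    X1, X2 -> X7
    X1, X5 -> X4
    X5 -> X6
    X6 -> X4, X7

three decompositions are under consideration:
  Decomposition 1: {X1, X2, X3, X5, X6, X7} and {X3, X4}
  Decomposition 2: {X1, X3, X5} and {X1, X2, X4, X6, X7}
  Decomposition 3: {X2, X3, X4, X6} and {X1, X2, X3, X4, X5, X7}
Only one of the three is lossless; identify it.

Decomposition 1: common = {X3}, closure = {X3} → lossy.
Decomposition 2: common = {X1}, closure = {X1} → lossy.
Decomposition 3: common = {X2, X3, X4}, closure = {X2, X3, X4, X5, X6, X7} → lossless.

Decomposition 3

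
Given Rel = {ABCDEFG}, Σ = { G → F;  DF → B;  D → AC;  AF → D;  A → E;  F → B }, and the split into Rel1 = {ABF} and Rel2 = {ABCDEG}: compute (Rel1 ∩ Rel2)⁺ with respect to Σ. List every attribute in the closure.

ABE

Rel1 ∩ Rel2 = {AB}.
A → E applies, adding E
Closure: {ABE}.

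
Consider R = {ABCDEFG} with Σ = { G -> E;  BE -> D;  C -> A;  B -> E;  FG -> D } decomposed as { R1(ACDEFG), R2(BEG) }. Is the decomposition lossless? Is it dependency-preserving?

lossy and not dependency-preserving

Lossless test: (EG)⁺ = {EG}, which is a superkey of neither fragment — lossy.
Dependency preservation: the restricted closure of {BE} across the fragments never reaches {D}, so BE → D cannot be enforced without a join — not preserved.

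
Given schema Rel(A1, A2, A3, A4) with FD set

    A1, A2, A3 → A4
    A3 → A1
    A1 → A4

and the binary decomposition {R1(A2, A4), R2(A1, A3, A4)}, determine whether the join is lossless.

No

Common attributes: R1 ∩ R2 = {A4}.
No dependency enlarges {A4}, so (A4)⁺ = {A4}.
The closure contains neither all of R1 = {A2, A4} nor all of R2 = {A1, A3, A4}, so the common attributes are not a superkey of either fragment. The join is lossy.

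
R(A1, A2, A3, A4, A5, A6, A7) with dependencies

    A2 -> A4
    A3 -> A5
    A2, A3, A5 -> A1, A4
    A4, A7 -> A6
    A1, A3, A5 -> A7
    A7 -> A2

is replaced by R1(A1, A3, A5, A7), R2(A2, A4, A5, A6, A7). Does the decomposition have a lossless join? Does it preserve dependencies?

lossless but not dependency-preserving

Lossless test: (A5, A7)⁺ = {A2, A4, A5, A6, A7}, which contains all of one fragment — lossless.
Dependency preservation: the restricted closure of {A2, A3, A5} across the fragments never reaches {A1, A4}, so A2, A3, A5 → A1, A4 cannot be enforced without a join — not preserved.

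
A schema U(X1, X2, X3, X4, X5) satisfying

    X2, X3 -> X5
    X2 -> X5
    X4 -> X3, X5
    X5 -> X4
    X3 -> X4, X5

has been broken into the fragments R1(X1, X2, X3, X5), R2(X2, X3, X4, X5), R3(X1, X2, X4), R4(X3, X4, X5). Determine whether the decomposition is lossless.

Yes

Chase test. Columns are X1, X2, X3, X4, X5; row i has aⱼ where attribute j ∈ Ri, else bᵢⱼ.
Initial tableau (one row per fragment):
  row 1: a1 a2 a3 b14 a5
  row 2: b21 a2 a3 a4 a5
  row 3: a1 a2 b33 a4 b35
  row 4: b41 b42 a3 a4 a5
Rows 1 and 3 agree on X2; apply X2→X5 and equate their X5 entries.
Rows 2 and 3 agree on X4; apply X4→X3, X5 and equate their X3, X5 entries.
Rows 1 and 2 agree on X5; apply X5→X4 and equate their X4 entries.
Row 1 is now all distinguished symbols — the join is lossless.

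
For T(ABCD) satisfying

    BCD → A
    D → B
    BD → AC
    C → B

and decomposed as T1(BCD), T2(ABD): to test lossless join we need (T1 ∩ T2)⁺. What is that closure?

ABCD

T1 ∩ T2 = {BD}.
BD → AC applies, adding AC
Closure: {ABCD}.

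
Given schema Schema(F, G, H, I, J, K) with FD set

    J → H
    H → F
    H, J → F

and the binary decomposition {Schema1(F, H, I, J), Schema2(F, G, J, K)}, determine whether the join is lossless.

Common attributes: Schema1 ∩ Schema2 = {F, J}.
Closure of {F, J}: J → H applies, adding H. So (F, J)⁺ = {F, H, J}.
The closure contains neither all of Schema1 = {F, H, I, J} nor all of Schema2 = {F, G, J, K}, so the common attributes are not a superkey of either fragment. The join is lossy.

No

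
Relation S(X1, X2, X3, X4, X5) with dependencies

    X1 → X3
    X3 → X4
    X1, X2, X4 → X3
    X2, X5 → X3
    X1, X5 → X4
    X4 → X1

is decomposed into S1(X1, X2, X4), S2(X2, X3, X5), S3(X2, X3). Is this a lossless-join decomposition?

Chase test. Columns are X1, X2, X3, X4, X5; row i has aⱼ where attribute j ∈ Si, else bᵢⱼ.
Initial tableau (one row per fragment):
  row 1: a1 a2 b13 a4 b15
  row 2: b21 a2 a3 b24 a5
  row 3: b31 a2 a3 b34 b35
Rows 2 and 3 agree on X3; apply X3→X4 and equate their X4 entries.
Rows 2 and 3 agree on X4; apply X4→X1 and equate their X1 entries.
No row becomes fully distinguished — the join is lossy.

No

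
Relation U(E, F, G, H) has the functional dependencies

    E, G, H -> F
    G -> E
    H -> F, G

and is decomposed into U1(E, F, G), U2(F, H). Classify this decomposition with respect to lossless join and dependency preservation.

lossy and not dependency-preserving

Lossless test: (F)⁺ = {F}, which is a superkey of neither fragment — lossy.
Dependency preservation: the restricted closure of {H} across the fragments never reaches {F, G}, so H → F, G cannot be enforced without a join — not preserved.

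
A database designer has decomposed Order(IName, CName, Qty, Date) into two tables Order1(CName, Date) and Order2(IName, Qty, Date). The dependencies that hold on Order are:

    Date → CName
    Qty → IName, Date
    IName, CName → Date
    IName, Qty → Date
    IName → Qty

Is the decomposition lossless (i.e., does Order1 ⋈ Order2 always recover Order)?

Common attributes: Order1 ∩ Order2 = {Date}.
Closure of {Date}: Date → CName applies, adding CName. So (Date)⁺ = {CName, Date}.
This closure contains every attribute of Order1, so Order1 ∩ Order2 → Order1. The join is lossless.

Yes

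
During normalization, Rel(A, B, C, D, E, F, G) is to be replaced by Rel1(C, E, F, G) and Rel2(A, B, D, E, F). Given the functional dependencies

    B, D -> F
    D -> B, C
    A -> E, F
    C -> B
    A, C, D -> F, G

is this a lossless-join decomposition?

No

Common attributes: Rel1 ∩ Rel2 = {E, F}.
No dependency enlarges {E, F}, so (E, F)⁺ = {E, F}.
The closure contains neither all of Rel1 = {C, E, F, G} nor all of Rel2 = {A, B, D, E, F}, so the common attributes are not a superkey of either fragment. The join is lossy.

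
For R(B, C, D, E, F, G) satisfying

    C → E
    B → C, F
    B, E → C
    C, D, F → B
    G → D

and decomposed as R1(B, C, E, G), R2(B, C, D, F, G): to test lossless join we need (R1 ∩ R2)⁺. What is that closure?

R1 ∩ R2 = {B, C, G}.
C → E applies, adding E
B → C, F applies, adding F
G → D applies, adding D
Closure: {B, C, D, E, F, G}.

B, C, D, E, F, G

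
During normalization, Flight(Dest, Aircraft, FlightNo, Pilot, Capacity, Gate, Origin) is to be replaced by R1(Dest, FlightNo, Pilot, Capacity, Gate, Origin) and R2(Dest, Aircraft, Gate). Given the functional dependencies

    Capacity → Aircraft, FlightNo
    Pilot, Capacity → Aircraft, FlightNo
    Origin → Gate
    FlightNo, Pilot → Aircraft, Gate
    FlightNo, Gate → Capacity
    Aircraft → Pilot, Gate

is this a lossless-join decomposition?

No

Common attributes: R1 ∩ R2 = {Dest, Gate}.
No dependency enlarges {Dest, Gate}, so (Dest, Gate)⁺ = {Dest, Gate}.
The closure contains neither all of R1 = {Dest, FlightNo, Pilot, Capacity, Gate, Origin} nor all of R2 = {Dest, Aircraft, Gate}, so the common attributes are not a superkey of either fragment. The join is lossy.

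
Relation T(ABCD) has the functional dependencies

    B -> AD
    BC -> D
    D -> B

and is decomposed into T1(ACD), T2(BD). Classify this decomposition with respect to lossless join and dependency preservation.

lossless and dependency-preserving

Lossless test: (D)⁺ = {ABD}, which contains all of one fragment — lossless.
Dependency preservation: B → AD; BC → D are not contained in any single fragment, but the restricted closure of each left-hand side across the fragments still reaches the right-hand side; the remaining FDs each lie inside some fragment. All dependencies are preserved.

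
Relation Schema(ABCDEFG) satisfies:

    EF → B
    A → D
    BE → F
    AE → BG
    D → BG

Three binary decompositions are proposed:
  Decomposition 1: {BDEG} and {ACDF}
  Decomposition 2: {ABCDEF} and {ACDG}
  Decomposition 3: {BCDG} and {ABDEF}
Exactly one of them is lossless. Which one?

Decomposition 2

Decomposition 1: common = {D}, closure = {BDG} → lossy.
Decomposition 2: common = {ACD}, closure = {ABCDG} → lossless.
Decomposition 3: common = {BD}, closure = {BDG} → lossy.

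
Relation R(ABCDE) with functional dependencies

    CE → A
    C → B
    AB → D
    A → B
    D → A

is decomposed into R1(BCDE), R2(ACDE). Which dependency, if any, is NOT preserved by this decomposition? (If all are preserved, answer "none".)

none

CE → A lies within R2.
C → B lies within R1.
AB → D: restricted closure across fragments reaches D.
A → B: restricted closure across fragments reaches B.
D → A lies within R2.
Every dependency is enforceable on the fragments, so the decomposition is dependency-preserving.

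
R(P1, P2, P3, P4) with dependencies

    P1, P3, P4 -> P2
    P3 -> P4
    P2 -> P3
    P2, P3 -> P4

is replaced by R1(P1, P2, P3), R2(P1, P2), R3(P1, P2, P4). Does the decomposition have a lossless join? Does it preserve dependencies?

lossless but not dependency-preserving

Lossless test (chase): Rows 1 and 2 agree on P2; apply P2→P3 and equate their P3 entries. Rows 1 and 3 agree on P2; apply P2→P3 and equate their P3 entries. Rows 1 and 2 agree on P2, P3; apply P2, P3→P4 and equate their P4 entries. Rows 1 and 3 agree on P2, P3; apply P2, P3→P4 and equate their P4 entries. Row 1 is now all distinguished symbols — the join is lossless.
Dependency preservation: the restricted closure of {P3} across the fragments never reaches {P4}, so P3 → P4 cannot be enforced without a join — not preserved.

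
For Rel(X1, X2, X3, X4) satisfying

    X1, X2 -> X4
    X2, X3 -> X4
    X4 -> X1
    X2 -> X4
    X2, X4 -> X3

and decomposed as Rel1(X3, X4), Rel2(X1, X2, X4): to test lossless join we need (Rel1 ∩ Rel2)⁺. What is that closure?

X1, X4

Rel1 ∩ Rel2 = {X4}.
X4 → X1 applies, adding X1
Closure: {X1, X4}.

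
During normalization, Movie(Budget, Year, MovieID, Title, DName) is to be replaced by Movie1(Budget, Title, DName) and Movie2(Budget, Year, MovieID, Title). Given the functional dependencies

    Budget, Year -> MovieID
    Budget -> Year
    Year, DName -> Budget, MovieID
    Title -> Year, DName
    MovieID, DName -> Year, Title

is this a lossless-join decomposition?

Yes

Common attributes: Movie1 ∩ Movie2 = {Budget, Title}.
Closure of {Budget, Title}: Budget → Year applies, adding Year; Title → Year, DName applies, adding DName; Budget, Year → MovieID applies, adding MovieID. So (Budget, Title)⁺ = {Budget, Year, MovieID, Title, DName}.
This closure contains every attribute of Movie1, so Movie1 ∩ Movie2 → Movie1. The join is lossless.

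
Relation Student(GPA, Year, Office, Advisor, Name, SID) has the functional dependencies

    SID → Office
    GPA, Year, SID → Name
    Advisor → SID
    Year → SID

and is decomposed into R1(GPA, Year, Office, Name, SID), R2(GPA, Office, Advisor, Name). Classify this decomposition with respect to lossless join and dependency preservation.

lossy and not dependency-preserving

Lossless test: (GPA, Office, Name)⁺ = {GPA, Office, Name}, which is a superkey of neither fragment — lossy.
Dependency preservation: the restricted closure of {Advisor} across the fragments never reaches {SID}, so Advisor → SID cannot be enforced without a join — not preserved.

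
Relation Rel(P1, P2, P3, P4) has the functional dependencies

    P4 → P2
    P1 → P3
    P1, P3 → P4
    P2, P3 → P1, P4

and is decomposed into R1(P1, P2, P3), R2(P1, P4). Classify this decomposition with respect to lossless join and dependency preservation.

lossless but not dependency-preserving

Lossless test: (P1)⁺ = {P1, P2, P3, P4}, which contains all of one fragment — lossless.
Dependency preservation: the restricted closure of {P4} across the fragments never reaches {P2}, so P4 → P2 cannot be enforced without a join — not preserved.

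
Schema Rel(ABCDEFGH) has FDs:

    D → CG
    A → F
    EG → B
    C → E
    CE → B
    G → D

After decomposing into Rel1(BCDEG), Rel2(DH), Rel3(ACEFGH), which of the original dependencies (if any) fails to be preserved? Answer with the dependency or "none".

D → CG lies within Rel1.
A → F lies within Rel3.
EG → B lies within Rel1.
C → E lies within Rel1.
CE → B lies within Rel1.
G → D lies within Rel1.
Every dependency is enforceable on the fragments, so the decomposition is dependency-preserving.

none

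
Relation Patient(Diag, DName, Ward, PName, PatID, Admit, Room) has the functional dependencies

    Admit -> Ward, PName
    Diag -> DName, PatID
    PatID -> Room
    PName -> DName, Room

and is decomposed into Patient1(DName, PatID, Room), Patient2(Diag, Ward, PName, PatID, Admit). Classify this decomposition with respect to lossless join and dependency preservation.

Lossless test: (PatID)⁺ = {PatID, Room}, which is a superkey of neither fragment — lossy.
Dependency preservation: the restricted closure of {Diag} across the fragments never reaches {DName, PatID}, so Diag → DName, PatID cannot be enforced without a join — not preserved.

lossy and not dependency-preserving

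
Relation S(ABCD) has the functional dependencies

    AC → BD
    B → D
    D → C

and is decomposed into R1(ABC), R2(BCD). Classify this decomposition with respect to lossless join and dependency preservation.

Lossless test: (BC)⁺ = {BCD}, which contains all of one fragment — lossless.
Dependency preservation: AC → BD is not contained in any single fragment, but the restricted closure of its left-hand side across the fragments still reaches the right-hand side; the remaining FDs each lie inside some fragment. All dependencies are preserved.

lossless and dependency-preserving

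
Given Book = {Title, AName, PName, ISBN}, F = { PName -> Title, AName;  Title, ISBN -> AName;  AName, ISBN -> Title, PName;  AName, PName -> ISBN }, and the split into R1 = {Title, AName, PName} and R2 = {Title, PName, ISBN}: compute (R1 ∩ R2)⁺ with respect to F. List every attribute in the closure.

Title, AName, PName, ISBN

R1 ∩ R2 = {Title, PName}.
PName → Title, AName applies, adding AName
AName, PName → ISBN applies, adding ISBN
Closure: {Title, AName, PName, ISBN}.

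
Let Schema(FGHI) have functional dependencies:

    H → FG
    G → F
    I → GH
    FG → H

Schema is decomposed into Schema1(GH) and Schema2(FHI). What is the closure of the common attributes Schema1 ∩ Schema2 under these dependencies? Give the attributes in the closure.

Schema1 ∩ Schema2 = {H}.
H → FG applies, adding FG
Closure: {FGH}.

FGH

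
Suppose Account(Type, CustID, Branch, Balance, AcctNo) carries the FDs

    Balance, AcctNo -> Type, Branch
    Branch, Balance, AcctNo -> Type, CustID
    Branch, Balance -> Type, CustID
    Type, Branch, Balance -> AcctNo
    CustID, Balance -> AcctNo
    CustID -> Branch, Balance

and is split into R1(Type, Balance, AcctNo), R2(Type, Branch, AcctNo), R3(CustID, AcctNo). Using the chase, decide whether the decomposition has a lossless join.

No

Chase test. Columns are Type, CustID, Branch, Balance, AcctNo; row i has aⱼ where attribute j ∈ Ri, else bᵢⱼ.
Initial tableau (one row per fragment):
  row 1: a1 b12 b13 a4 a5
  row 2: a1 b22 a3 b24 a5
  row 3: b31 a2 b33 b34 a5
No row becomes fully distinguished — the join is lossy.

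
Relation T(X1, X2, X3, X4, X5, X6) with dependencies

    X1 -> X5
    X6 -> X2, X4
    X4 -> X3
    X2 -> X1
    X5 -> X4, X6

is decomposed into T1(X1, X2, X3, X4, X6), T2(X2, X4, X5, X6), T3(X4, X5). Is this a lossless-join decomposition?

Yes

Chase test. Columns are X1, X2, X3, X4, X5, X6; row i has aⱼ where attribute j ∈ Ti, else bᵢⱼ.
Initial tableau (one row per fragment):
  row 1: a1 a2 a3 a4 b15 a6
  row 2: b21 a2 b23 a4 a5 a6
  row 3: b31 b32 b33 a4 a5 b36
Rows 1 and 2 agree on X4; apply X4→X3 and equate their X3 entries.
Rows 1 and 3 agree on X4; apply X4→X3 and equate their X3 entries.
Rows 1 and 2 agree on X2; apply X2→X1 and equate their X1 entries.
Rows 2 and 3 agree on X5; apply X5→X4, X6 and equate their X4, X6 entries.
Rows 1 and 2 agree on X1; apply X1→X5 and equate their X5 entries.
Rows 1 and 3 agree on X6; apply X6→X2, X4 and equate their X2, X4 entries.
Rows 1 and 3 agree on X2; apply X2→X1 and equate their X1 entries.
Row 1 is now all distinguished symbols — the join is lossless.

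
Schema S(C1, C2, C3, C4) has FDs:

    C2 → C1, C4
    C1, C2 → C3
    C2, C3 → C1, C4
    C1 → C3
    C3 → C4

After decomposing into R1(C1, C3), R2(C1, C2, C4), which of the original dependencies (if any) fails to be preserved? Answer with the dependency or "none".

C3 → C4

Check C3 → C4: no single fragment contains all of {C3, C4}, and the restricted closure of {C3} across the fragments never reaches {C4}.
C2 → C1, C4 is preserved.
C1, C2 → C3 is preserved.
C2, C3 → C1, C4 is preserved.
C1 → C3 is preserved.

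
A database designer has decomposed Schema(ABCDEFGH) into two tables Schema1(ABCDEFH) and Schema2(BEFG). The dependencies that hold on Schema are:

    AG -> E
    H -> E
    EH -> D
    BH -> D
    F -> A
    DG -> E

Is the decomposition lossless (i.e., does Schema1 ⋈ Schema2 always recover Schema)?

No

Common attributes: Schema1 ∩ Schema2 = {BEF}.
Closure of {BEF}: F → A applies, adding A. So (BEF)⁺ = {ABEF}.
The closure contains neither all of Schema1 = {ABCDEFH} nor all of Schema2 = {BEFG}, so the common attributes are not a superkey of either fragment. The join is lossy.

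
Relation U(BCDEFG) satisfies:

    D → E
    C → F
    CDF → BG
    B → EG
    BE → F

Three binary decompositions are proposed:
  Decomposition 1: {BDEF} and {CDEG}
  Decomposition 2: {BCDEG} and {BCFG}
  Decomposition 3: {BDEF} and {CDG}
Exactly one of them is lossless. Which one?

Decomposition 2

Decomposition 1: common = {DE}, closure = {DE} → lossy.
Decomposition 2: common = {BCG}, closure = {BCEFG} → lossless.
Decomposition 3: common = {D}, closure = {DE} → lossy.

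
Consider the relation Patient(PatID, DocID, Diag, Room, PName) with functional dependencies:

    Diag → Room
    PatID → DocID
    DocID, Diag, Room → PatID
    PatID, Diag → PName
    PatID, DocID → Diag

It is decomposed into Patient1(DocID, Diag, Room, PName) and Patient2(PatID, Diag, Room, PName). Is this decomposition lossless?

No

Common attributes: Patient1 ∩ Patient2 = {Diag, Room, PName}.
No dependency enlarges {Diag, Room, PName}, so (Diag, Room, PName)⁺ = {Diag, Room, PName}.
The closure contains neither all of Patient1 = {DocID, Diag, Room, PName} nor all of Patient2 = {PatID, Diag, Room, PName}, so the common attributes are not a superkey of either fragment. The join is lossy.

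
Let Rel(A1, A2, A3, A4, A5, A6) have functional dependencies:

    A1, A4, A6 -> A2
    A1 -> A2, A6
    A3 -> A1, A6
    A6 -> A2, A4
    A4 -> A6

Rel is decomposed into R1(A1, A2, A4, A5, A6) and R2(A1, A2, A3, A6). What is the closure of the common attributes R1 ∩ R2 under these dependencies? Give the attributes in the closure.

A1, A2, A4, A6

R1 ∩ R2 = {A1, A2, A6}.
A6 → A2, A4 applies, adding A4
Closure: {A1, A2, A4, A6}.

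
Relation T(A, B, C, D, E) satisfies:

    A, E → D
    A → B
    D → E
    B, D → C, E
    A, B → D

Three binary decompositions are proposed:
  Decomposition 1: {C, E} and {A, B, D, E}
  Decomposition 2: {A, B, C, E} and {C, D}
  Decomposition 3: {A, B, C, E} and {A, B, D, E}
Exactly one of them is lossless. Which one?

Decomposition 1: common = {E}, closure = {E} → lossy.
Decomposition 2: common = {C}, closure = {C} → lossy.
Decomposition 3: common = {A, B, E}, closure = {A, B, C, D, E} → lossless.

Decomposition 3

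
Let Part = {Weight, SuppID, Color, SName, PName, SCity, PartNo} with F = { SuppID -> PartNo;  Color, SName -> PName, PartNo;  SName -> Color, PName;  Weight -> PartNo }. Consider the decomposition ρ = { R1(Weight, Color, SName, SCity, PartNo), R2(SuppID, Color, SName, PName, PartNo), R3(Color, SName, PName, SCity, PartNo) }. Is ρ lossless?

Chase test. Columns are Weight, SuppID, Color, SName, PName, SCity, PartNo; row i has aⱼ where attribute j ∈ Ri, else bᵢⱼ.
Initial tableau (one row per fragment):
  row 1: a1 b12 a3 a4 b15 a6 a7
  row 2: b21 a2 a3 a4 a5 b26 a7
  row 3: b31 b32 a3 a4 a5 a6 a7
Rows 1 and 2 agree on Color, SName; apply Color, SName→PName, PartNo and equate their PName, PartNo entries.
No row becomes fully distinguished — the join is lossy.

No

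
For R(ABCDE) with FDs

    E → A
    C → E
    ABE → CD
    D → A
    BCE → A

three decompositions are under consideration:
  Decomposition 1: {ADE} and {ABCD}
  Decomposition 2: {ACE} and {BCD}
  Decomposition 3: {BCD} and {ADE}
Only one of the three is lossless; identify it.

Decomposition 1: common = {AD}, closure = {AD} → lossy.
Decomposition 2: common = {C}, closure = {ACE} → lossless.
Decomposition 3: common = {D}, closure = {AD} → lossy.

Decomposition 2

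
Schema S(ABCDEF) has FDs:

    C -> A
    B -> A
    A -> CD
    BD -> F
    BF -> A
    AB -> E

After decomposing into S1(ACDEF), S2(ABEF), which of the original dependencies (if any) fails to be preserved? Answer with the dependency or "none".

C → A lies within S1.
B → A lies within S2.
A → CD lies within S1.
BD → F: restricted closure across fragments reaches F.
BF → A lies within S2.
AB → E lies within S2.
Every dependency is enforceable on the fragments, so the decomposition is dependency-preserving.

none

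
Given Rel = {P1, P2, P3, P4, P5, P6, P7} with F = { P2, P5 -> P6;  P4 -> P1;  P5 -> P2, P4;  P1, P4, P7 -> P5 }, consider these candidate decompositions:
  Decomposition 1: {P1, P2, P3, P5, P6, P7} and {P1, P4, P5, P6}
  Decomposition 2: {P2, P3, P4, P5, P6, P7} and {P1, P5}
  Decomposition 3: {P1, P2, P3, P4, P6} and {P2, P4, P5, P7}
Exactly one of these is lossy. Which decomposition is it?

Decomposition 3

Decomposition 1: common = {P1, P5, P6}, closure = {P1, P2, P4, P5, P6} → lossless.
Decomposition 2: common = {P5}, closure = {P1, P2, P4, P5, P6} → lossless.
Decomposition 3: common = {P2, P4}, closure = {P1, P2, P4} → lossy.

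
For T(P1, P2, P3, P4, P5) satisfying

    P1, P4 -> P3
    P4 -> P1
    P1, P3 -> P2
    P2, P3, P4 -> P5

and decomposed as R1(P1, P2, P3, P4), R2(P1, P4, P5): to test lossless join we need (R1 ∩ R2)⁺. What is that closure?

R1 ∩ R2 = {P1, P4}.
P1, P4 → P3 applies, adding P3
P1, P3 → P2 applies, adding P2
P2, P3, P4 → P5 applies, adding P5
Closure: {P1, P2, P3, P4, P5}.

P1, P2, P3, P4, P5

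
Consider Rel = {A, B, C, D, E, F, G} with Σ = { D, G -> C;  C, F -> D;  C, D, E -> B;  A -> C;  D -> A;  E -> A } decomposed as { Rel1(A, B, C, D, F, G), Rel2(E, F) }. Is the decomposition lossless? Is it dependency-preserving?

lossy and not dependency-preserving

Lossless test: (F)⁺ = {F}, which is a superkey of neither fragment — lossy.
Dependency preservation: the restricted closure of {C, D, E} across the fragments never reaches {B}, so C, D, E → B cannot be enforced without a join — not preserved.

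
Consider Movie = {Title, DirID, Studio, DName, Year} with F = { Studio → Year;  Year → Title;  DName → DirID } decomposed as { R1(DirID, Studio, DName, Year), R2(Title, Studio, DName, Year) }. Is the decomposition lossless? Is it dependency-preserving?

lossless and dependency-preserving

Lossless test: (Studio, DName, Year)⁺ = {Title, DirID, Studio, DName, Year}, which contains all of one fragment — lossless.
Dependency preservation: every FD's attributes lie within a single fragment, so each can be enforced locally — preserved.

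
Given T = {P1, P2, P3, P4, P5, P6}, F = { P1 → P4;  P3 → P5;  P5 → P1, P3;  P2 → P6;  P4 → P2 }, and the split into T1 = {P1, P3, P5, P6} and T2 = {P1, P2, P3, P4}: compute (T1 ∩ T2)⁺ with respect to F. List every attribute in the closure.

P1, P2, P3, P4, P5, P6

T1 ∩ T2 = {P1, P3}.
P1 → P4 applies, adding P4
P3 → P5 applies, adding P5
P4 → P2 applies, adding P2
P2 → P6 applies, adding P6
Closure: {P1, P2, P3, P4, P5, P6}.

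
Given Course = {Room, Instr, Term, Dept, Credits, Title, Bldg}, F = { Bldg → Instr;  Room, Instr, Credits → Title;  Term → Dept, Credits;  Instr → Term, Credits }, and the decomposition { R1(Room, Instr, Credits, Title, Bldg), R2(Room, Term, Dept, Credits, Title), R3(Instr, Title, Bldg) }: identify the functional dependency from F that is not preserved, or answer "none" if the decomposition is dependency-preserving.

Instr → Term, Credits

Check Instr → Term, Credits: no single fragment contains all of {Instr, Term, Credits}, and the restricted closure of {Instr} across the fragments never reaches {Term, Credits}.
Bldg → Instr is preserved.
Room, Instr, Credits → Title is preserved.
Term → Dept, Credits is preserved.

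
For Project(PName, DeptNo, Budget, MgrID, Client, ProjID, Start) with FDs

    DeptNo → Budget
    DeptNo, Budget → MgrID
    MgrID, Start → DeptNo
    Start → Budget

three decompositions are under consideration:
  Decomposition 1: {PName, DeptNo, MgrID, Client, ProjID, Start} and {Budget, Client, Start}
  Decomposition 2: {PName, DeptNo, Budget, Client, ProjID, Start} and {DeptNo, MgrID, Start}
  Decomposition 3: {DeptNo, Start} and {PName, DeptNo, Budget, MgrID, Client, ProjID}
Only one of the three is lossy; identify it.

Decomposition 1: common = {Client, Start}, closure = {Budget, Client, Start} → lossless.
Decomposition 2: common = {DeptNo, Start}, closure = {DeptNo, Budget, MgrID, Start} → lossless.
Decomposition 3: common = {DeptNo}, closure = {DeptNo, Budget, MgrID} → lossy.

Decomposition 3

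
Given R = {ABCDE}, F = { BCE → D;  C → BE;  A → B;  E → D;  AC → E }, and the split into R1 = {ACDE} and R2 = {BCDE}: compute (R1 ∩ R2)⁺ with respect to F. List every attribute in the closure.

R1 ∩ R2 = {CDE}.
C → BE applies, adding B
Closure: {BCDE}.

BCDE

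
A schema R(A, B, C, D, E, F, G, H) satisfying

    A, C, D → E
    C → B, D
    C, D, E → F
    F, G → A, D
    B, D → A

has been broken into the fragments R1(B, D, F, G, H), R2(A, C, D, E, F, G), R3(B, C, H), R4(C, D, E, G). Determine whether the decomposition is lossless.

No

Chase test. Columns are A, B, C, D, E, F, G, H; row i has aⱼ where attribute j ∈ Ri, else bᵢⱼ.
Initial tableau (one row per fragment):
  row 1: b11 a2 b13 a4 b15 a6 a7 a8
  row 2: a1 b22 a3 a4 a5 a6 a7 b28
  row 3: b31 a2 a3 b34 b35 b36 b37 a8
  row 4: b41 b42 a3 a4 a5 b46 a7 b48
Rows 2 and 3 agree on C; apply C→B, D and equate their B, D entries.
Rows 2 and 4 agree on C; apply C→B, D and equate their B, D entries.
Rows 2 and 4 agree on C, D, E; apply C, D, E→F and equate their F entries.
Rows 1 and 2 agree on F, G; apply F, G→A, D and equate their A, D entries.
Rows 1 and 4 agree on F, G; apply F, G→A, D and equate their A, D entries.
Rows 1 and 3 agree on B, D; apply B, D→A and equate their A entries.
Rows 2 and 3 agree on A, C, D; apply A, C, D→E and equate their E entries.
Rows 2 and 3 agree on C, D, E; apply C, D, E→F and equate their F entries.
No row becomes fully distinguished — the join is lossy.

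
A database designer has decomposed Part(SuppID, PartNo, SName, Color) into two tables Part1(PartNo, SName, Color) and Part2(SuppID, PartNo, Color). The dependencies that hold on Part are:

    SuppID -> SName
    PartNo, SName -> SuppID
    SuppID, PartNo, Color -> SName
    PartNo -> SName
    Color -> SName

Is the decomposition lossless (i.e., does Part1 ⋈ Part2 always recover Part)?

Yes

Common attributes: Part1 ∩ Part2 = {PartNo, Color}.
Closure of {PartNo, Color}: PartNo → SName applies, adding SName; PartNo, SName → SuppID applies, adding SuppID. So (PartNo, Color)⁺ = {SuppID, PartNo, SName, Color}.
This closure contains every attribute of Part1, so Part1 ∩ Part2 → Part1. The join is lossless.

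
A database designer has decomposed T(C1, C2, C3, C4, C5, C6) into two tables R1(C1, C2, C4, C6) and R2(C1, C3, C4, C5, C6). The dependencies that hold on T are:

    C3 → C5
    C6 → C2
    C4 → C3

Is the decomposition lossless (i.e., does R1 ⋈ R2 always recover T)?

Common attributes: R1 ∩ R2 = {C1, C4, C6}.
Closure of {C1, C4, C6}: C6 → C2 applies, adding C2; C4 → C3 applies, adding C3; C3 → C5 applies, adding C5. So (C1, C4, C6)⁺ = {C1, C2, C3, C4, C5, C6}.
This closure contains every attribute of R1, so R1 ∩ R2 → R1. The join is lossless.

Yes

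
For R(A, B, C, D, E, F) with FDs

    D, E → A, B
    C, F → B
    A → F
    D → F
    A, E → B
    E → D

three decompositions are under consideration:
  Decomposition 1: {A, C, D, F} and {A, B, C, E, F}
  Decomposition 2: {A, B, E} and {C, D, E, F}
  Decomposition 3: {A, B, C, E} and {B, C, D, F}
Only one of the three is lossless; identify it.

Decomposition 2

Decomposition 1: common = {A, C, F}, closure = {A, B, C, F} → lossy.
Decomposition 2: common = {E}, closure = {A, B, D, E, F} → lossless.
Decomposition 3: common = {B, C}, closure = {B, C} → lossy.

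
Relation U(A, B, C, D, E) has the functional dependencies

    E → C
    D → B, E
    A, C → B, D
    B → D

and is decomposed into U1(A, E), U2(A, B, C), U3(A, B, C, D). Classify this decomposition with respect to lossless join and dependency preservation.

Lossless test (chase): Rows 2 and 3 agree on A, C; apply A, C→B, D and equate their B, D entries. Rows 2 and 3 agree on D; apply D→B, E and equate their B, E entries. No row becomes fully distinguished — the join is lossy.
Dependency preservation: the restricted closure of {E} across the fragments never reaches {C}, so E → C cannot be enforced without a join — not preserved.

lossy and not dependency-preserving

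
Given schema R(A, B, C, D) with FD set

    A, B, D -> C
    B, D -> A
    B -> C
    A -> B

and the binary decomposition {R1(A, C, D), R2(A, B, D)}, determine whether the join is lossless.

Common attributes: R1 ∩ R2 = {A, D}.
Closure of {A, D}: A → B applies, adding B; A, B, D → C applies, adding C. So (A, D)⁺ = {A, B, C, D}.
This closure contains every attribute of R1, so R1 ∩ R2 → R1. The join is lossless.

Yes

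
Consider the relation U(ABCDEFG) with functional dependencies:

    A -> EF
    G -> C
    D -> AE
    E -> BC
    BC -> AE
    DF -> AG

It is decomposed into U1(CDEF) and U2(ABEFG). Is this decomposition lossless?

No

Common attributes: U1 ∩ U2 = {EF}.
Closure of {EF}: E → BC applies, adding BC; BC → AE applies, adding A. So (EF)⁺ = {ABCEF}.
The closure contains neither all of U1 = {CDEF} nor all of U2 = {ABEFG}, so the common attributes are not a superkey of either fragment. The join is lossy.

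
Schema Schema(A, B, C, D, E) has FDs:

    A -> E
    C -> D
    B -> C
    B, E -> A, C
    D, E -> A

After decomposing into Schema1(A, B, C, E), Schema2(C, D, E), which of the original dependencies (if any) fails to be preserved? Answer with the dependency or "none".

Check D, E → A: no single fragment contains all of {A, D, E}, and the restricted closure of {D, E} across the fragments never reaches {A}.
A → E is preserved.
C → D is preserved.
B → C is preserved.
B, E → A, C is preserved.

D, E -> A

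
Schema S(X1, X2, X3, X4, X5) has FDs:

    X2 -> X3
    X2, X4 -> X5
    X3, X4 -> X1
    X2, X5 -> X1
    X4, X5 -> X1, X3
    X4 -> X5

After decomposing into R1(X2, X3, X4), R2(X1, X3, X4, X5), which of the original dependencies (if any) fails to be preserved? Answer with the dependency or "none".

Check X2, X5 → X1: no single fragment contains all of {X1, X2, X5}, and the restricted closure of {X2, X5} across the fragments never reaches {X1}.
X2 → X3 is preserved.
X2, X4 → X5 is preserved.
X3, X4 → X1 is preserved.
X4, X5 → X1, X3 is preserved.
X4 → X5 is preserved.

X2, X5 -> X1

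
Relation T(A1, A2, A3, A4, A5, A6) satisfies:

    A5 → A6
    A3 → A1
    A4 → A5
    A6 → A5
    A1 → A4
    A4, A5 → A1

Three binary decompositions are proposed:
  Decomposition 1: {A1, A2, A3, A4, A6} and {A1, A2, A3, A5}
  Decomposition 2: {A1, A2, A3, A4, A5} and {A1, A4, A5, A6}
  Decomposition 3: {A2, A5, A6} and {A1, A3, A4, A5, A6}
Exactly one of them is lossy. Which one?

Decomposition 3

Decomposition 1: common = {A1, A2, A3}, closure = {A1, A2, A3, A4, A5, A6} → lossless.
Decomposition 2: common = {A1, A4, A5}, closure = {A1, A4, A5, A6} → lossless.
Decomposition 3: common = {A5, A6}, closure = {A5, A6} → lossy.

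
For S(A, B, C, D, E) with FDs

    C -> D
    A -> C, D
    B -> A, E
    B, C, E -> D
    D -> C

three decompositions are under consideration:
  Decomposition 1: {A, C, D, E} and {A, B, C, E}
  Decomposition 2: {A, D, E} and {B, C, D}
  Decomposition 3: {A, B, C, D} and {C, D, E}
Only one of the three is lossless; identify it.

Decomposition 1

Decomposition 1: common = {A, C, E}, closure = {A, C, D, E} → lossless.
Decomposition 2: common = {D}, closure = {C, D} → lossy.
Decomposition 3: common = {C, D}, closure = {C, D} → lossy.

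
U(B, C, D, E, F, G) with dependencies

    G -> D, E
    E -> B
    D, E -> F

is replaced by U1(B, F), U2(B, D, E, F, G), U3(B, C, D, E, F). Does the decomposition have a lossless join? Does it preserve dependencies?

lossy but dependency-preserving

Lossless test (chase): applying each FD to every pair of rows produces no changes in the tableau, so no row becomes fully distinguished — the join is lossy.
Dependency preservation: every FD's attributes lie within a single fragment, so each can be enforced locally — preserved.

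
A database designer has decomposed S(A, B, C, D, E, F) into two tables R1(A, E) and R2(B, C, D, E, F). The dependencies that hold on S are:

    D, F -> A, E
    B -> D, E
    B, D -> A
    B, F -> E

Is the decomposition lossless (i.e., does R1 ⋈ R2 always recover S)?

No

Common attributes: R1 ∩ R2 = {E}.
No dependency enlarges {E}, so (E)⁺ = {E}.
The closure contains neither all of R1 = {A, E} nor all of R2 = {B, C, D, E, F}, so the common attributes are not a superkey of either fragment. The join is lossy.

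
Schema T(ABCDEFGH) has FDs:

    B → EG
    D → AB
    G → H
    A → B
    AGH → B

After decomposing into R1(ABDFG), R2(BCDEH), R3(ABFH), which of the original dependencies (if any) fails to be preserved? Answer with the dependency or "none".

Check G → H: no single fragment contains all of {GH}, and the restricted closure of {G} across the fragments never reaches {H}.
B → EG is preserved.
D → AB is preserved.
A → B is preserved.
AGH → B is preserved.

G → H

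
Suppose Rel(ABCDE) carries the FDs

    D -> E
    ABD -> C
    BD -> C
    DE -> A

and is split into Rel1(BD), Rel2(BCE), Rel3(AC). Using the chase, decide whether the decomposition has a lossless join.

Chase test. Columns are ABCDE; row i has aⱼ where attribute j ∈ Reli, else bᵢⱼ.
Initial tableau (one row per fragment):
  row 1: b11 a2 b13 a4 b15
  row 2: b21 a2 a3 b24 a5
  row 3: a1 b32 a3 b34 b35
No row becomes fully distinguished — the join is lossy.

No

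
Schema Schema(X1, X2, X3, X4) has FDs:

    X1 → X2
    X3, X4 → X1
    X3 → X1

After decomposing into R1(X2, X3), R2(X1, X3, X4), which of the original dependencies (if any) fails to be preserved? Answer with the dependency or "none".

X1 → X2

Check X1 → X2: no single fragment contains all of {X1, X2}, and the restricted closure of {X1} across the fragments never reaches {X2}.
X3, X4 → X1 is preserved.
X3 → X1 is preserved.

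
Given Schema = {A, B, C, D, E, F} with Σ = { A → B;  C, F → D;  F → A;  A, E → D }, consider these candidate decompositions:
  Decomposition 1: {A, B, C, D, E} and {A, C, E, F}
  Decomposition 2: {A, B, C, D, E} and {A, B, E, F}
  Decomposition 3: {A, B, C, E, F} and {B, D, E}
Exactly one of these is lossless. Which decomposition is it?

Decomposition 1

Decomposition 1: common = {A, C, E}, closure = {A, B, C, D, E} → lossless.
Decomposition 2: common = {A, B, E}, closure = {A, B, D, E} → lossy.
Decomposition 3: common = {B, E}, closure = {B, E} → lossy.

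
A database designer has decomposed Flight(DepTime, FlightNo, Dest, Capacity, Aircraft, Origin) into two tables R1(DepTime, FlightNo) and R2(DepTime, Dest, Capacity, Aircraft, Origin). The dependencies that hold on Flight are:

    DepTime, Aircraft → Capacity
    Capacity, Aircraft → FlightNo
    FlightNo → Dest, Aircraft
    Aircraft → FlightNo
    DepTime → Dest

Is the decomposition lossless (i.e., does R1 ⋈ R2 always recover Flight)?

Common attributes: R1 ∩ R2 = {DepTime}.
Closure of {DepTime}: DepTime → Dest applies, adding Dest. So (DepTime)⁺ = {DepTime, Dest}.
The closure contains neither all of R1 = {DepTime, FlightNo} nor all of R2 = {DepTime, Dest, Capacity, Aircraft, Origin}, so the common attributes are not a superkey of either fragment. The join is lossy.

No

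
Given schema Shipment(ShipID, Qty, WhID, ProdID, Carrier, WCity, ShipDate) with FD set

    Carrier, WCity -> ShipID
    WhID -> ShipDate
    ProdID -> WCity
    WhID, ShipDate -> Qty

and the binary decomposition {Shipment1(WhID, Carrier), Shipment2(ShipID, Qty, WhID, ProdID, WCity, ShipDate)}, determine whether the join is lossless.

Common attributes: Shipment1 ∩ Shipment2 = {WhID}.
Closure of {WhID}: WhID → ShipDate applies, adding ShipDate; WhID, ShipDate → Qty applies, adding Qty. So (WhID)⁺ = {Qty, WhID, ShipDate}.
The closure contains neither all of Shipment1 = {WhID, Carrier} nor all of Shipment2 = {ShipID, Qty, WhID, ProdID, WCity, ShipDate}, so the common attributes are not a superkey of either fragment. The join is lossy.

No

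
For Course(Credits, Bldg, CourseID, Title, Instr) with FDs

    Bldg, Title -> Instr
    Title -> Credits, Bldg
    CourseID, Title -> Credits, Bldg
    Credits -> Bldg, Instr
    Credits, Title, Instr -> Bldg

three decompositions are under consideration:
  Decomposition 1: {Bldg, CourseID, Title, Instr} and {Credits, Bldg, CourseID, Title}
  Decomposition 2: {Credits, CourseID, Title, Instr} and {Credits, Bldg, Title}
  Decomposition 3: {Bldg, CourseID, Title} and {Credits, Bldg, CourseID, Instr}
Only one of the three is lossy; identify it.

Decomposition 3

Decomposition 1: common = {Bldg, CourseID, Title}, closure = {Credits, Bldg, CourseID, Title, Instr} → lossless.
Decomposition 2: common = {Credits, Title}, closure = {Credits, Bldg, Title, Instr} → lossless.
Decomposition 3: common = {Bldg, CourseID}, closure = {Bldg, CourseID} → lossy.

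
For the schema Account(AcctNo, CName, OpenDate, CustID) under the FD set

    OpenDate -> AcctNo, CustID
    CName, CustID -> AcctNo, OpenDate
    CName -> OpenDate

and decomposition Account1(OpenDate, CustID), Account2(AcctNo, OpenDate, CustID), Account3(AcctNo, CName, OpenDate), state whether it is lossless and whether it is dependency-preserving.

lossless and dependency-preserving

Lossless test (chase): Rows 1 and 2 agree on OpenDate; apply OpenDate→AcctNo, CustID and equate their AcctNo, CustID entries. Rows 1 and 3 agree on OpenDate; apply OpenDate→AcctNo, CustID and equate their AcctNo, CustID entries. Row 3 is now all distinguished symbols — the join is lossless.
Dependency preservation: CName, CustID → AcctNo, OpenDate is not contained in any single fragment, but the restricted closure of its left-hand side across the fragments still reaches the right-hand side; the remaining FDs each lie inside some fragment. All dependencies are preserved.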